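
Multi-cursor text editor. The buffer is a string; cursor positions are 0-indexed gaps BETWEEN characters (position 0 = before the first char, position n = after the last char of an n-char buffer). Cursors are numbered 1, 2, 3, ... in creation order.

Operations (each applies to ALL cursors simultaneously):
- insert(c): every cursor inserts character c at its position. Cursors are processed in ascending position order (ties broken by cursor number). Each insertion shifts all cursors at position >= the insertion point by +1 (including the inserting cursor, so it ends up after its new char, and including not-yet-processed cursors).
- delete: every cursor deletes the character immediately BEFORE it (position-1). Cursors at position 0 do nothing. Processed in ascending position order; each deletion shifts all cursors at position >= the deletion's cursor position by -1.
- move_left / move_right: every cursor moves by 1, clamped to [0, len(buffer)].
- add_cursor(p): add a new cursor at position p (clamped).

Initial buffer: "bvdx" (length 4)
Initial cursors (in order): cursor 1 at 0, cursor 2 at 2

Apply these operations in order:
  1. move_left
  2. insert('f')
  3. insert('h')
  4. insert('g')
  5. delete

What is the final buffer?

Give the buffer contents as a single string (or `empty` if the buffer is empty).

Answer: fhbfhvdx

Derivation:
After op 1 (move_left): buffer="bvdx" (len 4), cursors c1@0 c2@1, authorship ....
After op 2 (insert('f')): buffer="fbfvdx" (len 6), cursors c1@1 c2@3, authorship 1.2...
After op 3 (insert('h')): buffer="fhbfhvdx" (len 8), cursors c1@2 c2@5, authorship 11.22...
After op 4 (insert('g')): buffer="fhgbfhgvdx" (len 10), cursors c1@3 c2@7, authorship 111.222...
After op 5 (delete): buffer="fhbfhvdx" (len 8), cursors c1@2 c2@5, authorship 11.22...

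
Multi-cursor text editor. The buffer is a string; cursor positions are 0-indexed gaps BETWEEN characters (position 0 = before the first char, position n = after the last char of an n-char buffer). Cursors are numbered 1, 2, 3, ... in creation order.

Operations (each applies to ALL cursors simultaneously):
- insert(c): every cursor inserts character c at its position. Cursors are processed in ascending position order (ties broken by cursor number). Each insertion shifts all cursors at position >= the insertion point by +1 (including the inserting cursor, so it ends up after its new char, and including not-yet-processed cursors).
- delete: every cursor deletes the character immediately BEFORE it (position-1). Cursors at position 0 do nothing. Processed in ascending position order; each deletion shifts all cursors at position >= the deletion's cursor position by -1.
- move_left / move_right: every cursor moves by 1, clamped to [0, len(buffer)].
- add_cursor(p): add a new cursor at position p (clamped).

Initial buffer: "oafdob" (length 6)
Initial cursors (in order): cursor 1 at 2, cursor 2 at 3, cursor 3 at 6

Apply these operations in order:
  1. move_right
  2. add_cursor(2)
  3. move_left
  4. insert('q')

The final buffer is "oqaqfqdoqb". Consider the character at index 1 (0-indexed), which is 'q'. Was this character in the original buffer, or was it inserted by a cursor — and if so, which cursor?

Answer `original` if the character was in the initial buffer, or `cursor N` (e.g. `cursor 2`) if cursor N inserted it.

After op 1 (move_right): buffer="oafdob" (len 6), cursors c1@3 c2@4 c3@6, authorship ......
After op 2 (add_cursor(2)): buffer="oafdob" (len 6), cursors c4@2 c1@3 c2@4 c3@6, authorship ......
After op 3 (move_left): buffer="oafdob" (len 6), cursors c4@1 c1@2 c2@3 c3@5, authorship ......
After op 4 (insert('q')): buffer="oqaqfqdoqb" (len 10), cursors c4@2 c1@4 c2@6 c3@9, authorship .4.1.2..3.
Authorship (.=original, N=cursor N): . 4 . 1 . 2 . . 3 .
Index 1: author = 4

Answer: cursor 4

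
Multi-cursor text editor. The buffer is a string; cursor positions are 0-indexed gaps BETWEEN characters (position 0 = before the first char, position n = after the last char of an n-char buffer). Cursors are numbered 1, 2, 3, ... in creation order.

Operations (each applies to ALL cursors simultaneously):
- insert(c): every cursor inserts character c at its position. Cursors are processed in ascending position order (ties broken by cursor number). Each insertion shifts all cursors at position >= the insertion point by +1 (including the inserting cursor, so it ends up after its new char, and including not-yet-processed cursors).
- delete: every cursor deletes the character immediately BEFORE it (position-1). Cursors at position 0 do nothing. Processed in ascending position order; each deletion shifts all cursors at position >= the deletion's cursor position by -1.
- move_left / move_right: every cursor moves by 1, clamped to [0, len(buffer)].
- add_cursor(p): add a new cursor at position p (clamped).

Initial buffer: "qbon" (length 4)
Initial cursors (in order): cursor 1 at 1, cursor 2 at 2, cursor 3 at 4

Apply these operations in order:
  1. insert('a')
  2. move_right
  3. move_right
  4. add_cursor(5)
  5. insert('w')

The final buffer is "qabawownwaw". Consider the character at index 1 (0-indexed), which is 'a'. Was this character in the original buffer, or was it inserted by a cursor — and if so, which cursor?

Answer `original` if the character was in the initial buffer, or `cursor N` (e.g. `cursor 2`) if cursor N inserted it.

Answer: cursor 1

Derivation:
After op 1 (insert('a')): buffer="qabaona" (len 7), cursors c1@2 c2@4 c3@7, authorship .1.2..3
After op 2 (move_right): buffer="qabaona" (len 7), cursors c1@3 c2@5 c3@7, authorship .1.2..3
After op 3 (move_right): buffer="qabaona" (len 7), cursors c1@4 c2@6 c3@7, authorship .1.2..3
After op 4 (add_cursor(5)): buffer="qabaona" (len 7), cursors c1@4 c4@5 c2@6 c3@7, authorship .1.2..3
After op 5 (insert('w')): buffer="qabawownwaw" (len 11), cursors c1@5 c4@7 c2@9 c3@11, authorship .1.21.4.233
Authorship (.=original, N=cursor N): . 1 . 2 1 . 4 . 2 3 3
Index 1: author = 1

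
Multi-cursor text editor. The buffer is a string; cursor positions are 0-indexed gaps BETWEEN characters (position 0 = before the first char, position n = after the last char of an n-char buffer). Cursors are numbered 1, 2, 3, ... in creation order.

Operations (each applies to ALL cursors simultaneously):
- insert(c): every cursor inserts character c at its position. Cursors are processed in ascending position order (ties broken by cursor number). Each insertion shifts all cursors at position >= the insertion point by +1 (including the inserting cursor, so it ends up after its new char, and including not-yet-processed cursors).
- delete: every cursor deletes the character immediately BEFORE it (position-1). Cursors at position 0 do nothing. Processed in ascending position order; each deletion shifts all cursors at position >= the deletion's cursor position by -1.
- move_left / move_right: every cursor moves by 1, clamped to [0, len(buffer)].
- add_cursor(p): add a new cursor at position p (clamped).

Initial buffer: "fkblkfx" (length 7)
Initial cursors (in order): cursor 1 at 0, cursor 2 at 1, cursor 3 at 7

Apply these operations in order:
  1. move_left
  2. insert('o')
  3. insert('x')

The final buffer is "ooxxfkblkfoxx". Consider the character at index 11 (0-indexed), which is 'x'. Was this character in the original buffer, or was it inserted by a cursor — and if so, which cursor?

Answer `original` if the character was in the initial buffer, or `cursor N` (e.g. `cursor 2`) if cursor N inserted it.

Answer: cursor 3

Derivation:
After op 1 (move_left): buffer="fkblkfx" (len 7), cursors c1@0 c2@0 c3@6, authorship .......
After op 2 (insert('o')): buffer="oofkblkfox" (len 10), cursors c1@2 c2@2 c3@9, authorship 12......3.
After op 3 (insert('x')): buffer="ooxxfkblkfoxx" (len 13), cursors c1@4 c2@4 c3@12, authorship 1212......33.
Authorship (.=original, N=cursor N): 1 2 1 2 . . . . . . 3 3 .
Index 11: author = 3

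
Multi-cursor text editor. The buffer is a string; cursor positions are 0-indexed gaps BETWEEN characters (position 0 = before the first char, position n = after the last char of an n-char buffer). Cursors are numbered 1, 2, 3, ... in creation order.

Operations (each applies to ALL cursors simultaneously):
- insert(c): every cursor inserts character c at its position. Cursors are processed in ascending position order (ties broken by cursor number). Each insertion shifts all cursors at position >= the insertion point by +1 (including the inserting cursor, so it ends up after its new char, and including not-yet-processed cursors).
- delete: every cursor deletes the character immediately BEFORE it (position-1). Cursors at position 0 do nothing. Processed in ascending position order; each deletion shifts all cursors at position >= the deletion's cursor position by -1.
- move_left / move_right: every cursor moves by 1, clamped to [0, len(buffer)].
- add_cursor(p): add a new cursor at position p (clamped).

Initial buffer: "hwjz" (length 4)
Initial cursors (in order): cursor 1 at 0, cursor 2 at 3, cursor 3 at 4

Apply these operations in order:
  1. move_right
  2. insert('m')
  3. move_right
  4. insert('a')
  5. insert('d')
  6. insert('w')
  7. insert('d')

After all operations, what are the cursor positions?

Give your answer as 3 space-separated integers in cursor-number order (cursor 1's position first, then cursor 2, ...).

After op 1 (move_right): buffer="hwjz" (len 4), cursors c1@1 c2@4 c3@4, authorship ....
After op 2 (insert('m')): buffer="hmwjzmm" (len 7), cursors c1@2 c2@7 c3@7, authorship .1...23
After op 3 (move_right): buffer="hmwjzmm" (len 7), cursors c1@3 c2@7 c3@7, authorship .1...23
After op 4 (insert('a')): buffer="hmwajzmmaa" (len 10), cursors c1@4 c2@10 c3@10, authorship .1.1..2323
After op 5 (insert('d')): buffer="hmwadjzmmaadd" (len 13), cursors c1@5 c2@13 c3@13, authorship .1.11..232323
After op 6 (insert('w')): buffer="hmwadwjzmmaaddww" (len 16), cursors c1@6 c2@16 c3@16, authorship .1.111..23232323
After op 7 (insert('d')): buffer="hmwadwdjzmmaaddwwdd" (len 19), cursors c1@7 c2@19 c3@19, authorship .1.1111..2323232323

Answer: 7 19 19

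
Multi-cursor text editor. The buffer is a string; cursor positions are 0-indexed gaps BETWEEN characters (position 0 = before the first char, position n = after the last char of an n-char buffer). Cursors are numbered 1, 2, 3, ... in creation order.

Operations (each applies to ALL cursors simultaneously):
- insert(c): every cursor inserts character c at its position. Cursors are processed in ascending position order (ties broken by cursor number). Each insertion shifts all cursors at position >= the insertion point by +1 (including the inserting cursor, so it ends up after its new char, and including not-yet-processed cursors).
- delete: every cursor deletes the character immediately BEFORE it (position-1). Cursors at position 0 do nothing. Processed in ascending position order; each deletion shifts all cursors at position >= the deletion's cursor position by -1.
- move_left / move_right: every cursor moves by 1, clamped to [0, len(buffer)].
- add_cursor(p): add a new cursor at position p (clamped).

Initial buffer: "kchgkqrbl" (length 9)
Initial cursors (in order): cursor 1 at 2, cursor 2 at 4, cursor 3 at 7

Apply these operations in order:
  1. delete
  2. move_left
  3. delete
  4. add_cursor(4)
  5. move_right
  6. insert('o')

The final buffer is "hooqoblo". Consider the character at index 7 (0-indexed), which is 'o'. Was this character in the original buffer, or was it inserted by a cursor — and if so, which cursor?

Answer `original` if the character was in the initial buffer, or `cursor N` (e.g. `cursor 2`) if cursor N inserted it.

After op 1 (delete): buffer="khkqbl" (len 6), cursors c1@1 c2@2 c3@4, authorship ......
After op 2 (move_left): buffer="khkqbl" (len 6), cursors c1@0 c2@1 c3@3, authorship ......
After op 3 (delete): buffer="hqbl" (len 4), cursors c1@0 c2@0 c3@1, authorship ....
After op 4 (add_cursor(4)): buffer="hqbl" (len 4), cursors c1@0 c2@0 c3@1 c4@4, authorship ....
After op 5 (move_right): buffer="hqbl" (len 4), cursors c1@1 c2@1 c3@2 c4@4, authorship ....
After op 6 (insert('o')): buffer="hooqoblo" (len 8), cursors c1@3 c2@3 c3@5 c4@8, authorship .12.3..4
Authorship (.=original, N=cursor N): . 1 2 . 3 . . 4
Index 7: author = 4

Answer: cursor 4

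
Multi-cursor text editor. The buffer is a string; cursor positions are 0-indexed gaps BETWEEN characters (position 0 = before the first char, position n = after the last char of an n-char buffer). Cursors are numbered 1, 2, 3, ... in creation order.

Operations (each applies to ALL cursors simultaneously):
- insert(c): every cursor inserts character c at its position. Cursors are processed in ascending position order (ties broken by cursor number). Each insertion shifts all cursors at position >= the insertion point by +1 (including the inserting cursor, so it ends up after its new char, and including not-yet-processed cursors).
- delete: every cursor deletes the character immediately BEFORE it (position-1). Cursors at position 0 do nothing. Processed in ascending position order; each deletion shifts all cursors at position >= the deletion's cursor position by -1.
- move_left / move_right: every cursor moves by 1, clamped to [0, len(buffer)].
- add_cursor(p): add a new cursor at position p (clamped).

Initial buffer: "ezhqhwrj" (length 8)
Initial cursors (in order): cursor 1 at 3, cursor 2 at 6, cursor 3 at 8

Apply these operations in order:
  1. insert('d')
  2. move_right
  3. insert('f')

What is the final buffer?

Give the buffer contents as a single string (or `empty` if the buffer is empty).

Answer: ezhdqfhwdrfjdf

Derivation:
After op 1 (insert('d')): buffer="ezhdqhwdrjd" (len 11), cursors c1@4 c2@8 c3@11, authorship ...1...2..3
After op 2 (move_right): buffer="ezhdqhwdrjd" (len 11), cursors c1@5 c2@9 c3@11, authorship ...1...2..3
After op 3 (insert('f')): buffer="ezhdqfhwdrfjdf" (len 14), cursors c1@6 c2@11 c3@14, authorship ...1.1..2.2.33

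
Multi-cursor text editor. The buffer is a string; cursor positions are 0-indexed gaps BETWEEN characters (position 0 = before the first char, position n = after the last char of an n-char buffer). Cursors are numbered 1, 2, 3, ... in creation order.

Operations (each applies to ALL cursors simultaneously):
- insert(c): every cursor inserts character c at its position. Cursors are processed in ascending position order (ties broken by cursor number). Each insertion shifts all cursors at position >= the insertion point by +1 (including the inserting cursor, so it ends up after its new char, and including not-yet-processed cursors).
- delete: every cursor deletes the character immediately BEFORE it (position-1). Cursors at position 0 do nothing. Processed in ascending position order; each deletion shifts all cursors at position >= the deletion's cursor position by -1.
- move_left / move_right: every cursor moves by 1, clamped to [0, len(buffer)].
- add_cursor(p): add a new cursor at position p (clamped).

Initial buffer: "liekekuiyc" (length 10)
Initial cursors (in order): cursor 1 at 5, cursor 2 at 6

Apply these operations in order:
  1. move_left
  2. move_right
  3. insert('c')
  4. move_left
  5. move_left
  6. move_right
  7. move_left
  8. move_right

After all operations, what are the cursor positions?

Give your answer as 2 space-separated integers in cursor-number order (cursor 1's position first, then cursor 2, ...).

After op 1 (move_left): buffer="liekekuiyc" (len 10), cursors c1@4 c2@5, authorship ..........
After op 2 (move_right): buffer="liekekuiyc" (len 10), cursors c1@5 c2@6, authorship ..........
After op 3 (insert('c')): buffer="liekeckcuiyc" (len 12), cursors c1@6 c2@8, authorship .....1.2....
After op 4 (move_left): buffer="liekeckcuiyc" (len 12), cursors c1@5 c2@7, authorship .....1.2....
After op 5 (move_left): buffer="liekeckcuiyc" (len 12), cursors c1@4 c2@6, authorship .....1.2....
After op 6 (move_right): buffer="liekeckcuiyc" (len 12), cursors c1@5 c2@7, authorship .....1.2....
After op 7 (move_left): buffer="liekeckcuiyc" (len 12), cursors c1@4 c2@6, authorship .....1.2....
After op 8 (move_right): buffer="liekeckcuiyc" (len 12), cursors c1@5 c2@7, authorship .....1.2....

Answer: 5 7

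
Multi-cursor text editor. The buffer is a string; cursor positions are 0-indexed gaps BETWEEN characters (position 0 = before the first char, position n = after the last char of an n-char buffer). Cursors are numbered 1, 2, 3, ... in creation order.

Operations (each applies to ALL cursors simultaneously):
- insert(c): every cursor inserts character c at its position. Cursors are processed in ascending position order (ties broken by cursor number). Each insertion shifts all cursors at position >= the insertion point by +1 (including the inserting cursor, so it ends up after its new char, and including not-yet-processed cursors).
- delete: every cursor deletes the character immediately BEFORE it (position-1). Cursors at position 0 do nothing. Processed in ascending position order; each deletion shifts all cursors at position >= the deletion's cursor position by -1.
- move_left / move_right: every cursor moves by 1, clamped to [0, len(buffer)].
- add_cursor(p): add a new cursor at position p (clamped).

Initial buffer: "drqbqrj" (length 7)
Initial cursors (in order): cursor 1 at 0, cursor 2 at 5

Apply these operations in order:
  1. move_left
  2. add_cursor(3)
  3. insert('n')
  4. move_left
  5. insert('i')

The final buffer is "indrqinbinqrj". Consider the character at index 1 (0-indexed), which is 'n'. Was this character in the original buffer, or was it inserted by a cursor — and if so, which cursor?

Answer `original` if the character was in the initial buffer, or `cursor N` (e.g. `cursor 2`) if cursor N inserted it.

After op 1 (move_left): buffer="drqbqrj" (len 7), cursors c1@0 c2@4, authorship .......
After op 2 (add_cursor(3)): buffer="drqbqrj" (len 7), cursors c1@0 c3@3 c2@4, authorship .......
After op 3 (insert('n')): buffer="ndrqnbnqrj" (len 10), cursors c1@1 c3@5 c2@7, authorship 1...3.2...
After op 4 (move_left): buffer="ndrqnbnqrj" (len 10), cursors c1@0 c3@4 c2@6, authorship 1...3.2...
After op 5 (insert('i')): buffer="indrqinbinqrj" (len 13), cursors c1@1 c3@6 c2@9, authorship 11...33.22...
Authorship (.=original, N=cursor N): 1 1 . . . 3 3 . 2 2 . . .
Index 1: author = 1

Answer: cursor 1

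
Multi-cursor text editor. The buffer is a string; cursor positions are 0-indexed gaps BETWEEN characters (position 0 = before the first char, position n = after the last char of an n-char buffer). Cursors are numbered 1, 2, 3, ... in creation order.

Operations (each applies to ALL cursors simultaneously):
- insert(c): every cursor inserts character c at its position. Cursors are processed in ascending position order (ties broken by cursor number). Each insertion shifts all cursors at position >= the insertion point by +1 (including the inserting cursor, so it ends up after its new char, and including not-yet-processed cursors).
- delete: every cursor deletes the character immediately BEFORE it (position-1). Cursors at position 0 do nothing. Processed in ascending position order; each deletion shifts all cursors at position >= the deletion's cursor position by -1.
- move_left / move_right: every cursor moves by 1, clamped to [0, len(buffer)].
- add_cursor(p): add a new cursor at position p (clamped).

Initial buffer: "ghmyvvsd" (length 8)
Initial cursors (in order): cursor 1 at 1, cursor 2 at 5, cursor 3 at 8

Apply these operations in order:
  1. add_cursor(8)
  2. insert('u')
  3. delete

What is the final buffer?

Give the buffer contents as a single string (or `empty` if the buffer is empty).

Answer: ghmyvvsd

Derivation:
After op 1 (add_cursor(8)): buffer="ghmyvvsd" (len 8), cursors c1@1 c2@5 c3@8 c4@8, authorship ........
After op 2 (insert('u')): buffer="guhmyvuvsduu" (len 12), cursors c1@2 c2@7 c3@12 c4@12, authorship .1....2...34
After op 3 (delete): buffer="ghmyvvsd" (len 8), cursors c1@1 c2@5 c3@8 c4@8, authorship ........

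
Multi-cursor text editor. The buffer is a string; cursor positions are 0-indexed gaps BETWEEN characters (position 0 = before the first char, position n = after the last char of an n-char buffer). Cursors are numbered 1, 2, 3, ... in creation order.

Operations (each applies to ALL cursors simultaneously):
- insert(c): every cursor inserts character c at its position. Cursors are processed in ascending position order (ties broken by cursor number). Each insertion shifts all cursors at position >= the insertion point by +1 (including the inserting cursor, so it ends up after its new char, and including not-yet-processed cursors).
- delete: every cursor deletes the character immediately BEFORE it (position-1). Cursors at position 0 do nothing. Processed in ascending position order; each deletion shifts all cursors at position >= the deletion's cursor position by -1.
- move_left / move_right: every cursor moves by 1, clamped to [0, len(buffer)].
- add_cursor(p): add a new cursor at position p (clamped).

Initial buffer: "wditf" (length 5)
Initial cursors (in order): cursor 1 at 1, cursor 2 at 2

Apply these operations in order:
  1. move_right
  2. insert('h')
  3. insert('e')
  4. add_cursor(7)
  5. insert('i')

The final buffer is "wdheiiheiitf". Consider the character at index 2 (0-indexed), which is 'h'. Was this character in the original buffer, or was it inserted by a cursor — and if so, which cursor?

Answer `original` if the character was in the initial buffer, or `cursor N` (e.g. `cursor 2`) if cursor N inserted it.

After op 1 (move_right): buffer="wditf" (len 5), cursors c1@2 c2@3, authorship .....
After op 2 (insert('h')): buffer="wdhihtf" (len 7), cursors c1@3 c2@5, authorship ..1.2..
After op 3 (insert('e')): buffer="wdheihetf" (len 9), cursors c1@4 c2@7, authorship ..11.22..
After op 4 (add_cursor(7)): buffer="wdheihetf" (len 9), cursors c1@4 c2@7 c3@7, authorship ..11.22..
After op 5 (insert('i')): buffer="wdheiiheiitf" (len 12), cursors c1@5 c2@10 c3@10, authorship ..111.2223..
Authorship (.=original, N=cursor N): . . 1 1 1 . 2 2 2 3 . .
Index 2: author = 1

Answer: cursor 1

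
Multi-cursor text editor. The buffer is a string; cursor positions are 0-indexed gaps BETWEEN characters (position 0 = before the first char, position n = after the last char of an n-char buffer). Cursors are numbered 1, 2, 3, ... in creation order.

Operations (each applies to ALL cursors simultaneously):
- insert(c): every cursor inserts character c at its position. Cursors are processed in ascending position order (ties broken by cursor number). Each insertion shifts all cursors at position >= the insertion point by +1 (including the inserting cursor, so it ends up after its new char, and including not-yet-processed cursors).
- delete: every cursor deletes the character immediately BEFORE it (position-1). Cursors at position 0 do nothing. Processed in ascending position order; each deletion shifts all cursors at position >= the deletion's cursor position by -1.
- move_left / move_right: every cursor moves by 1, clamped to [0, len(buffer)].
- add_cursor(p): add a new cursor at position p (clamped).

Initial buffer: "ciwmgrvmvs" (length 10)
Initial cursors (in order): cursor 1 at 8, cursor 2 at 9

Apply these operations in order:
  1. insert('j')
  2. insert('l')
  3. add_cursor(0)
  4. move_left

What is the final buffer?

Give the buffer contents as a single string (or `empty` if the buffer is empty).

Answer: ciwmgrvmjlvjls

Derivation:
After op 1 (insert('j')): buffer="ciwmgrvmjvjs" (len 12), cursors c1@9 c2@11, authorship ........1.2.
After op 2 (insert('l')): buffer="ciwmgrvmjlvjls" (len 14), cursors c1@10 c2@13, authorship ........11.22.
After op 3 (add_cursor(0)): buffer="ciwmgrvmjlvjls" (len 14), cursors c3@0 c1@10 c2@13, authorship ........11.22.
After op 4 (move_left): buffer="ciwmgrvmjlvjls" (len 14), cursors c3@0 c1@9 c2@12, authorship ........11.22.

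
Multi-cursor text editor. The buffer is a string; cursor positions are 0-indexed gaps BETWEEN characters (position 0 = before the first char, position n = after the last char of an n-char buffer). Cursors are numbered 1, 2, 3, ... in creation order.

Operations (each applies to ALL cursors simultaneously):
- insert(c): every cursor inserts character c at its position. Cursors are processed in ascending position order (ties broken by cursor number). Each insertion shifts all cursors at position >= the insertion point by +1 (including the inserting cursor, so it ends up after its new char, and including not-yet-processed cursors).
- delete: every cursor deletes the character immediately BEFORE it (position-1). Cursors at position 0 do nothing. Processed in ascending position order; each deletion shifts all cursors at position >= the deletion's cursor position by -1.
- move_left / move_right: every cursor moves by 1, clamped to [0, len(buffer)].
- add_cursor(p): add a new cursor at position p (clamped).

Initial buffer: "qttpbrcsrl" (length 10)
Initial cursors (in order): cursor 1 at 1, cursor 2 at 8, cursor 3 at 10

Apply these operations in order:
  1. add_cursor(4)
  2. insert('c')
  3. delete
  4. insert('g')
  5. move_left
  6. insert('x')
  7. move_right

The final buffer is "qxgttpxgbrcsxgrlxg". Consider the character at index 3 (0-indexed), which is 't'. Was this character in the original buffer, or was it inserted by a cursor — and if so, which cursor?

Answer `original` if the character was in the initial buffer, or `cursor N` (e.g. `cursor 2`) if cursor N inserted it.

After op 1 (add_cursor(4)): buffer="qttpbrcsrl" (len 10), cursors c1@1 c4@4 c2@8 c3@10, authorship ..........
After op 2 (insert('c')): buffer="qcttpcbrcscrlc" (len 14), cursors c1@2 c4@6 c2@11 c3@14, authorship .1...4....2..3
After op 3 (delete): buffer="qttpbrcsrl" (len 10), cursors c1@1 c4@4 c2@8 c3@10, authorship ..........
After op 4 (insert('g')): buffer="qgttpgbrcsgrlg" (len 14), cursors c1@2 c4@6 c2@11 c3@14, authorship .1...4....2..3
After op 5 (move_left): buffer="qgttpgbrcsgrlg" (len 14), cursors c1@1 c4@5 c2@10 c3@13, authorship .1...4....2..3
After op 6 (insert('x')): buffer="qxgttpxgbrcsxgrlxg" (len 18), cursors c1@2 c4@7 c2@13 c3@17, authorship .11...44....22..33
After op 7 (move_right): buffer="qxgttpxgbrcsxgrlxg" (len 18), cursors c1@3 c4@8 c2@14 c3@18, authorship .11...44....22..33
Authorship (.=original, N=cursor N): . 1 1 . . . 4 4 . . . . 2 2 . . 3 3
Index 3: author = original

Answer: original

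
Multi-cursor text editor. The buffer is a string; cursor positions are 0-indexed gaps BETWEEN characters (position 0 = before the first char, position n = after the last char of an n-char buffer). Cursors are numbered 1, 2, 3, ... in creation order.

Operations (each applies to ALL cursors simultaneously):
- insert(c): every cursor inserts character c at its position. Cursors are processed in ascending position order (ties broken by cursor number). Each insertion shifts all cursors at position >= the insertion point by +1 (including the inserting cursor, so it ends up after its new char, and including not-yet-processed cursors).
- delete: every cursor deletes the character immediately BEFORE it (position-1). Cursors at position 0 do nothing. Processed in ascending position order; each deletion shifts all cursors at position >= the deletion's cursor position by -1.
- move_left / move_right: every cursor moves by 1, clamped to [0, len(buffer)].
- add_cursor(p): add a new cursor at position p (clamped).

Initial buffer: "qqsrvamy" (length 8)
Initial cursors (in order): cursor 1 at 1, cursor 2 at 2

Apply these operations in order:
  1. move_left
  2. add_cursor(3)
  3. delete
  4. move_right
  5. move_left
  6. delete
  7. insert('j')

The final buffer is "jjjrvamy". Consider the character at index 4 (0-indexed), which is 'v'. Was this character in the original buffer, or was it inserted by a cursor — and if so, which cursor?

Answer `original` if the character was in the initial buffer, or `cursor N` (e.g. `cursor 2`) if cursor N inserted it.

Answer: original

Derivation:
After op 1 (move_left): buffer="qqsrvamy" (len 8), cursors c1@0 c2@1, authorship ........
After op 2 (add_cursor(3)): buffer="qqsrvamy" (len 8), cursors c1@0 c2@1 c3@3, authorship ........
After op 3 (delete): buffer="qrvamy" (len 6), cursors c1@0 c2@0 c3@1, authorship ......
After op 4 (move_right): buffer="qrvamy" (len 6), cursors c1@1 c2@1 c3@2, authorship ......
After op 5 (move_left): buffer="qrvamy" (len 6), cursors c1@0 c2@0 c3@1, authorship ......
After op 6 (delete): buffer="rvamy" (len 5), cursors c1@0 c2@0 c3@0, authorship .....
After op 7 (insert('j')): buffer="jjjrvamy" (len 8), cursors c1@3 c2@3 c3@3, authorship 123.....
Authorship (.=original, N=cursor N): 1 2 3 . . . . .
Index 4: author = original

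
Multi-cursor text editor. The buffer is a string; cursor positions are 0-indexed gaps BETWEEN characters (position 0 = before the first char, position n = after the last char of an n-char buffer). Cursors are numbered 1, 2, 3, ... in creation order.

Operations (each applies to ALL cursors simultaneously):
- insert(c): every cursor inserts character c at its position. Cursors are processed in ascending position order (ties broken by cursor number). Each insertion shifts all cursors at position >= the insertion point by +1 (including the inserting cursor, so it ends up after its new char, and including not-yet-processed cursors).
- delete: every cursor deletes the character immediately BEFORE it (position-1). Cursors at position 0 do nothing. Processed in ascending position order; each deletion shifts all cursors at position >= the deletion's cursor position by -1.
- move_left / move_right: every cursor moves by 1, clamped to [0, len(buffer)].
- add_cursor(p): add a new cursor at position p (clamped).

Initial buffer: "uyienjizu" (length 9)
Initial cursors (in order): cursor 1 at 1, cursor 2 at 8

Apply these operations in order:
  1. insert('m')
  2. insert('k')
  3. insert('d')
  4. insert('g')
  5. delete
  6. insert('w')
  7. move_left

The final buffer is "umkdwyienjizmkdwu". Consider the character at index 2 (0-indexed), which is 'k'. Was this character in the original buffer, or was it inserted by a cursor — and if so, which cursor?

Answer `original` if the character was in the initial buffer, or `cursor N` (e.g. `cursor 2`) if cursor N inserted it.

After op 1 (insert('m')): buffer="umyienjizmu" (len 11), cursors c1@2 c2@10, authorship .1.......2.
After op 2 (insert('k')): buffer="umkyienjizmku" (len 13), cursors c1@3 c2@12, authorship .11.......22.
After op 3 (insert('d')): buffer="umkdyienjizmkdu" (len 15), cursors c1@4 c2@14, authorship .111.......222.
After op 4 (insert('g')): buffer="umkdgyienjizmkdgu" (len 17), cursors c1@5 c2@16, authorship .1111.......2222.
After op 5 (delete): buffer="umkdyienjizmkdu" (len 15), cursors c1@4 c2@14, authorship .111.......222.
After op 6 (insert('w')): buffer="umkdwyienjizmkdwu" (len 17), cursors c1@5 c2@16, authorship .1111.......2222.
After op 7 (move_left): buffer="umkdwyienjizmkdwu" (len 17), cursors c1@4 c2@15, authorship .1111.......2222.
Authorship (.=original, N=cursor N): . 1 1 1 1 . . . . . . . 2 2 2 2 .
Index 2: author = 1

Answer: cursor 1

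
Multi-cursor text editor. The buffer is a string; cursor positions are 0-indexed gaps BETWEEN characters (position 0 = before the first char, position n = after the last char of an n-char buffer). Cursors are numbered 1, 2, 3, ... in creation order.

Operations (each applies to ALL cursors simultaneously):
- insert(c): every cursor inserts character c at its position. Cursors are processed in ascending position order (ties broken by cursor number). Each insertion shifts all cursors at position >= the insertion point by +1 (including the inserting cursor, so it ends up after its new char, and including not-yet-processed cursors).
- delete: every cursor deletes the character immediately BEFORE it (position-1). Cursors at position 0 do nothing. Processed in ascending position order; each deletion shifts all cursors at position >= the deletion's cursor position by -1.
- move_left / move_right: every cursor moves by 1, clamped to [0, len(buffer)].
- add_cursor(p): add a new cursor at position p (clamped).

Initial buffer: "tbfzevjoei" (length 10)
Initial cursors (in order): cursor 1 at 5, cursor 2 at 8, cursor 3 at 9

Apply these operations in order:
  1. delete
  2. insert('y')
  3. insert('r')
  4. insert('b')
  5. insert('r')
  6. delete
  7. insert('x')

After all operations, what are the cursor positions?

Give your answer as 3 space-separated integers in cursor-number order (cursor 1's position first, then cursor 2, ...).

After op 1 (delete): buffer="tbfzvji" (len 7), cursors c1@4 c2@6 c3@6, authorship .......
After op 2 (insert('y')): buffer="tbfzyvjyyi" (len 10), cursors c1@5 c2@9 c3@9, authorship ....1..23.
After op 3 (insert('r')): buffer="tbfzyrvjyyrri" (len 13), cursors c1@6 c2@12 c3@12, authorship ....11..2323.
After op 4 (insert('b')): buffer="tbfzyrbvjyyrrbbi" (len 16), cursors c1@7 c2@15 c3@15, authorship ....111..232323.
After op 5 (insert('r')): buffer="tbfzyrbrvjyyrrbbrri" (len 19), cursors c1@8 c2@18 c3@18, authorship ....1111..23232323.
After op 6 (delete): buffer="tbfzyrbvjyyrrbbi" (len 16), cursors c1@7 c2@15 c3@15, authorship ....111..232323.
After op 7 (insert('x')): buffer="tbfzyrbxvjyyrrbbxxi" (len 19), cursors c1@8 c2@18 c3@18, authorship ....1111..23232323.

Answer: 8 18 18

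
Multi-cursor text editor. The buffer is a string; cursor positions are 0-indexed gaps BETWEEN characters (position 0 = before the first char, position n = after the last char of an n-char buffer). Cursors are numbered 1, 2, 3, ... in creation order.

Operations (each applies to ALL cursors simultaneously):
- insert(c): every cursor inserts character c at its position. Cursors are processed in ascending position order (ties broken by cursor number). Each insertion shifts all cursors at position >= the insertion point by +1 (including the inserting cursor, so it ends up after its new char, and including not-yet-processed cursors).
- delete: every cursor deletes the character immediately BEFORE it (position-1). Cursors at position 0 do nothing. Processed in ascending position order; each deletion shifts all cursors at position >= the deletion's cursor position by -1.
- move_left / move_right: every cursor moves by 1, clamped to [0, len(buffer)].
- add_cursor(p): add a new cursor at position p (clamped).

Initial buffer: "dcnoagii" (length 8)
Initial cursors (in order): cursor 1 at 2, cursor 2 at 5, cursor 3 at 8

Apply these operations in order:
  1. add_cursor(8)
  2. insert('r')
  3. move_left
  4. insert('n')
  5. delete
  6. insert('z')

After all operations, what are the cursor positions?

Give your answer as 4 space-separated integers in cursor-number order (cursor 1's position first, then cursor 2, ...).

After op 1 (add_cursor(8)): buffer="dcnoagii" (len 8), cursors c1@2 c2@5 c3@8 c4@8, authorship ........
After op 2 (insert('r')): buffer="dcrnoargiirr" (len 12), cursors c1@3 c2@7 c3@12 c4@12, authorship ..1...2...34
After op 3 (move_left): buffer="dcrnoargiirr" (len 12), cursors c1@2 c2@6 c3@11 c4@11, authorship ..1...2...34
After op 4 (insert('n')): buffer="dcnrnoanrgiirnnr" (len 16), cursors c1@3 c2@8 c3@15 c4@15, authorship ..11...22...3344
After op 5 (delete): buffer="dcrnoargiirr" (len 12), cursors c1@2 c2@6 c3@11 c4@11, authorship ..1...2...34
After op 6 (insert('z')): buffer="dczrnoazrgiirzzr" (len 16), cursors c1@3 c2@8 c3@15 c4@15, authorship ..11...22...3344

Answer: 3 8 15 15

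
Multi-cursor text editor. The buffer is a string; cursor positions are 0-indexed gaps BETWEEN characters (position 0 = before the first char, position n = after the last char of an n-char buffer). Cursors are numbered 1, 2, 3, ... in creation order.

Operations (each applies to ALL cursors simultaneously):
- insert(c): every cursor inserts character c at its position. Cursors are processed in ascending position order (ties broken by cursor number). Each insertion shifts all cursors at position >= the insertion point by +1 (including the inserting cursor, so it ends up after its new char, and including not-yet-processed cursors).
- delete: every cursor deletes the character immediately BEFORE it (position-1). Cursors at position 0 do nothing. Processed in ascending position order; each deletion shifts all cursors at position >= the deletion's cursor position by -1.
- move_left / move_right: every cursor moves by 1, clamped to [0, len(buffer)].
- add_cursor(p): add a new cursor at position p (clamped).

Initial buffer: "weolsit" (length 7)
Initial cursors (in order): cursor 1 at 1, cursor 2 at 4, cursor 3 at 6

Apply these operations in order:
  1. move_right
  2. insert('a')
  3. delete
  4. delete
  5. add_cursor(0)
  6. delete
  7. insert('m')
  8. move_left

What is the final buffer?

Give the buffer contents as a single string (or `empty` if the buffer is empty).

After op 1 (move_right): buffer="weolsit" (len 7), cursors c1@2 c2@5 c3@7, authorship .......
After op 2 (insert('a')): buffer="weaolsaita" (len 10), cursors c1@3 c2@7 c3@10, authorship ..1...2..3
After op 3 (delete): buffer="weolsit" (len 7), cursors c1@2 c2@5 c3@7, authorship .......
After op 4 (delete): buffer="woli" (len 4), cursors c1@1 c2@3 c3@4, authorship ....
After op 5 (add_cursor(0)): buffer="woli" (len 4), cursors c4@0 c1@1 c2@3 c3@4, authorship ....
After op 6 (delete): buffer="o" (len 1), cursors c1@0 c4@0 c2@1 c3@1, authorship .
After op 7 (insert('m')): buffer="mmomm" (len 5), cursors c1@2 c4@2 c2@5 c3@5, authorship 14.23
After op 8 (move_left): buffer="mmomm" (len 5), cursors c1@1 c4@1 c2@4 c3@4, authorship 14.23

Answer: mmomm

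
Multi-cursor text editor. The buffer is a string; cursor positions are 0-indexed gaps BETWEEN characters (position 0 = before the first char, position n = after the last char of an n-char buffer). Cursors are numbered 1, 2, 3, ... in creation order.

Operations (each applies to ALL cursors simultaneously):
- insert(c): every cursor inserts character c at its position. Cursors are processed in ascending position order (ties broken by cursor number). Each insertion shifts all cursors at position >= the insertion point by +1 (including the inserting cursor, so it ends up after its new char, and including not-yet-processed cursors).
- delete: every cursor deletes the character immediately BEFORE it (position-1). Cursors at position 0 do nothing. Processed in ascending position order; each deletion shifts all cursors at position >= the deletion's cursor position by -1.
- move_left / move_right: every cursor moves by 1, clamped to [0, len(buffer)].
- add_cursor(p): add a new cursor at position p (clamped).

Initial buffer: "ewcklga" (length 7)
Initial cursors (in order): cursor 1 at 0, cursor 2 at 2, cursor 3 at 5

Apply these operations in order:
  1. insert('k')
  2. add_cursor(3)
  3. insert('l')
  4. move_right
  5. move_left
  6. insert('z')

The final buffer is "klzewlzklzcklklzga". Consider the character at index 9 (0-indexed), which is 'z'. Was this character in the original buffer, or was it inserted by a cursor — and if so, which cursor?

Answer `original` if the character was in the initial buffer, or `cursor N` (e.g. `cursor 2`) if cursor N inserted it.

After op 1 (insert('k')): buffer="kewkcklkga" (len 10), cursors c1@1 c2@4 c3@8, authorship 1..2...3..
After op 2 (add_cursor(3)): buffer="kewkcklkga" (len 10), cursors c1@1 c4@3 c2@4 c3@8, authorship 1..2...3..
After op 3 (insert('l')): buffer="klewlklcklklga" (len 14), cursors c1@2 c4@5 c2@7 c3@12, authorship 11..422...33..
After op 4 (move_right): buffer="klewlklcklklga" (len 14), cursors c1@3 c4@6 c2@8 c3@13, authorship 11..422...33..
After op 5 (move_left): buffer="klewlklcklklga" (len 14), cursors c1@2 c4@5 c2@7 c3@12, authorship 11..422...33..
After op 6 (insert('z')): buffer="klzewlzklzcklklzga" (len 18), cursors c1@3 c4@7 c2@10 c3@16, authorship 111..44222...333..
Authorship (.=original, N=cursor N): 1 1 1 . . 4 4 2 2 2 . . . 3 3 3 . .
Index 9: author = 2

Answer: cursor 2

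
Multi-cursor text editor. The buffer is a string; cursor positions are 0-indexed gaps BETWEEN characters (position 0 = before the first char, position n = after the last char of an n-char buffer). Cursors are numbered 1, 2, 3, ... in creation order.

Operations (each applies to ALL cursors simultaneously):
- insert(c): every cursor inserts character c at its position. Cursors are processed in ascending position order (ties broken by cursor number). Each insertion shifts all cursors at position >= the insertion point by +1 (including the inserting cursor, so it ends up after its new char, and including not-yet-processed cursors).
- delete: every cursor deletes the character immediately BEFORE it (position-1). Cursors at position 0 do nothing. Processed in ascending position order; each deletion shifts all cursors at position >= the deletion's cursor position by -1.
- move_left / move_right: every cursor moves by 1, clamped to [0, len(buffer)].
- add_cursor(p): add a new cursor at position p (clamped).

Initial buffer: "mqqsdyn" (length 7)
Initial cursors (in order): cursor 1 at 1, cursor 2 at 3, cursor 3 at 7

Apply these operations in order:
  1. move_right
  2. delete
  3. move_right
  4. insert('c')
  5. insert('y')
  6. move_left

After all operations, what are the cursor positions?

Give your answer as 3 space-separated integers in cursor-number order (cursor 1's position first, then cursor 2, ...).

After op 1 (move_right): buffer="mqqsdyn" (len 7), cursors c1@2 c2@4 c3@7, authorship .......
After op 2 (delete): buffer="mqdy" (len 4), cursors c1@1 c2@2 c3@4, authorship ....
After op 3 (move_right): buffer="mqdy" (len 4), cursors c1@2 c2@3 c3@4, authorship ....
After op 4 (insert('c')): buffer="mqcdcyc" (len 7), cursors c1@3 c2@5 c3@7, authorship ..1.2.3
After op 5 (insert('y')): buffer="mqcydcyycy" (len 10), cursors c1@4 c2@7 c3@10, authorship ..11.22.33
After op 6 (move_left): buffer="mqcydcyycy" (len 10), cursors c1@3 c2@6 c3@9, authorship ..11.22.33

Answer: 3 6 9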